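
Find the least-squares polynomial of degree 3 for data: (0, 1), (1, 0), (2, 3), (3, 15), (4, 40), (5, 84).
41/42 + (-323/252)x + (-19/42)x² + (29/36)x³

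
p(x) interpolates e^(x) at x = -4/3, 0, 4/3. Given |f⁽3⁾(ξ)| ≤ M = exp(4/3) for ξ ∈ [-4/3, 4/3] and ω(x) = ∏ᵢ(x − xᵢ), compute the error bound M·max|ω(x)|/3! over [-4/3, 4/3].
64*sqrt(3)*exp(4/3)/729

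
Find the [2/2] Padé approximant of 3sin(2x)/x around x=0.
(6 - 14*x**2/5)/(x**2/5 + 1)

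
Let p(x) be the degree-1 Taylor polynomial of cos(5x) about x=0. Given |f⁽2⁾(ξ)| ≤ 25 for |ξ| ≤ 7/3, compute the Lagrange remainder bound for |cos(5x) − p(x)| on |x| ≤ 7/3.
1225/18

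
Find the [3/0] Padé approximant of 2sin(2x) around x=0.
-8*x**3/3 + 4*x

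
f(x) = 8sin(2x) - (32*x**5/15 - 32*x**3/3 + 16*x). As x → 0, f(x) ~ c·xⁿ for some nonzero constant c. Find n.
7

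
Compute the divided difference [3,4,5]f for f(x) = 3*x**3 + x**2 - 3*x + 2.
37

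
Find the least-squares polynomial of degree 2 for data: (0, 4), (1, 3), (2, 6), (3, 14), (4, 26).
141/35 + (-47/14)x + (31/14)x²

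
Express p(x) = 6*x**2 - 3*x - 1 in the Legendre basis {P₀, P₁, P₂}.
P₀ + (-3)P₁ + (4)P₂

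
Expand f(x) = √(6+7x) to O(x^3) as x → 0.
sqrt(6) + 7*sqrt(6)*x/12 - 49*sqrt(6)*x**2/288 + O(x**3)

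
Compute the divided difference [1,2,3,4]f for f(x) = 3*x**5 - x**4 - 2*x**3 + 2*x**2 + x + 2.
183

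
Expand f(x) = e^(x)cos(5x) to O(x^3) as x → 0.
1 + x - 12*x**2 + O(x**3)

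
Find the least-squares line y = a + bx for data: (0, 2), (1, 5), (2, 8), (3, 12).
a = 9/5, b = 33/10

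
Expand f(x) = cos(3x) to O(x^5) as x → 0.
1 - 9*x**2/2 + 27*x**4/8 + O(x**5)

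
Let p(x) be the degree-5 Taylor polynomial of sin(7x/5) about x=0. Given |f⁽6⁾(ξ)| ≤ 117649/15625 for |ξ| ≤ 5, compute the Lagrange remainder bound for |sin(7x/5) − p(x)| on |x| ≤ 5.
117649/720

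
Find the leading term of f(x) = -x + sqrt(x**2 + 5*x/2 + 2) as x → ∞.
5/4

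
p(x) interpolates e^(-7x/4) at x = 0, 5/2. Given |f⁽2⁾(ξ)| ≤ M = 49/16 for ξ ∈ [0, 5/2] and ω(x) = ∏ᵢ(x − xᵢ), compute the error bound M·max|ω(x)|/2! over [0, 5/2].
1225/512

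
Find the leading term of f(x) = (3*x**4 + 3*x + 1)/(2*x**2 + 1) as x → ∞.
3*x**2/2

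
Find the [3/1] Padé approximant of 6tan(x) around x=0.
2*x*(x**2 + 3)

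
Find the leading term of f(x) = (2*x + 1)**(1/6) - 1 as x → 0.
x/3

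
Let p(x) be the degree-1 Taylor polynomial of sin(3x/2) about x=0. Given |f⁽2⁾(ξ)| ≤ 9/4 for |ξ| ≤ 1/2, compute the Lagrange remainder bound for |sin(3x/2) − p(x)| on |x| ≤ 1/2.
9/32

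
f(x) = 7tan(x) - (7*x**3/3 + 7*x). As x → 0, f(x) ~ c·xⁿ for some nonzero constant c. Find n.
5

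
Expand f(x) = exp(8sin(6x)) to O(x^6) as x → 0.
1 + 48*x + 1152*x**2 + 18144*x**3 + 207360*x**4 + 8960544*x**5/5 + O(x**6)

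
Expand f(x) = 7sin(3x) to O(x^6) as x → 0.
21*x - 63*x**3/2 + 567*x**5/40 + O(x**6)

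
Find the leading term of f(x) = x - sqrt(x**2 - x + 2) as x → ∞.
1/2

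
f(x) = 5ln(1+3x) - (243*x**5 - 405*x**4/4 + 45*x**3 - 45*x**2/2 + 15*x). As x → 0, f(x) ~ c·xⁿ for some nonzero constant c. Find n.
6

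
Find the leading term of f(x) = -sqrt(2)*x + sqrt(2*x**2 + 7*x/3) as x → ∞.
7*sqrt(2)/12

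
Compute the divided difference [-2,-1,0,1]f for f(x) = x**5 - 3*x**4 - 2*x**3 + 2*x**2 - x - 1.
9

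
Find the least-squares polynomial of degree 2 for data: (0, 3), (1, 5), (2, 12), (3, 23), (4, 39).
104/35 + (-1/7)x + (16/7)x²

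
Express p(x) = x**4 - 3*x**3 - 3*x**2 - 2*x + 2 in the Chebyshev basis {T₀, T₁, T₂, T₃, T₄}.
(7/8)T₀ + (-17/4)T₁ - T₂ + (-3/4)T₃ + (1/8)T₄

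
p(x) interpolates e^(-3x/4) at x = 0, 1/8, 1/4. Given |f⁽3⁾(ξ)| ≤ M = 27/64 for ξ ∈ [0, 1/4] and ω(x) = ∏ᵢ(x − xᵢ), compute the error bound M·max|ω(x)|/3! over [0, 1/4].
sqrt(3)/32768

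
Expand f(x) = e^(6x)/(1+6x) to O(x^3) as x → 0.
1 + 18*x**2 + O(x**3)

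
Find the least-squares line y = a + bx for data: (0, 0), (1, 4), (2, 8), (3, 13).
a = -1/5, b = 43/10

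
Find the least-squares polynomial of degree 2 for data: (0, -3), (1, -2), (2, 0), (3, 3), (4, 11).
-93/35 + (-69/70)x + (15/14)x²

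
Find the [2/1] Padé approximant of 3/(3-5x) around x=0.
1/(1 - 5*x/3)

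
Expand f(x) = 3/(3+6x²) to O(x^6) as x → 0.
1 - 2*x**2 + 4*x**4 + O(x**6)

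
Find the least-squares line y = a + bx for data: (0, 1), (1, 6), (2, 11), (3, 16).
a = 1, b = 5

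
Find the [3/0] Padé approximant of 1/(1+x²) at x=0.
1 - x**2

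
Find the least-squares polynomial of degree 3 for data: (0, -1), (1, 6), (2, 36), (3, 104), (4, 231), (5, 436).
-74/63 + (661/189)x + (143/126)x² + (169/54)x³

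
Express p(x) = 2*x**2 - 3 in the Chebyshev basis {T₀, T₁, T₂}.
(-2)T₀ + T₂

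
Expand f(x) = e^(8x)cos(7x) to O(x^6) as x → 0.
1 + 8*x + 15*x**2/2 - 332*x**3/3 - 12319*x**4/24 - 15259*x**5/15 + O(x**6)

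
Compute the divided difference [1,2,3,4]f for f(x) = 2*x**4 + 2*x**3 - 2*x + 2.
22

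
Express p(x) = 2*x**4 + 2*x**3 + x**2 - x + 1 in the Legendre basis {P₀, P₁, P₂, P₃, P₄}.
(26/15)P₀ + (1/5)P₁ + (38/21)P₂ + (4/5)P₃ + (16/35)P₄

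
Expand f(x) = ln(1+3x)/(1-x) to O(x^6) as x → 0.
3*x - 3*x**2/2 + 15*x**3/2 - 51*x**4/4 + 717*x**5/20 + O(x**6)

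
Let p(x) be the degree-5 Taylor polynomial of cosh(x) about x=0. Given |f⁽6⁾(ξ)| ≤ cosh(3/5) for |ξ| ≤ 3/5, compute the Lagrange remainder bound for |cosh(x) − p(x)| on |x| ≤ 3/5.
81*cosh(3/5)/1250000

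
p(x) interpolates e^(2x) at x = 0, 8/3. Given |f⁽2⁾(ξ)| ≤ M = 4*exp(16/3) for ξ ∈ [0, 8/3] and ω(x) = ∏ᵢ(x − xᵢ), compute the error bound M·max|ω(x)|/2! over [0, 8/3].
32*exp(16/3)/9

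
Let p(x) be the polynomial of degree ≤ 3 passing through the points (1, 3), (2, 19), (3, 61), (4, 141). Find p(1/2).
1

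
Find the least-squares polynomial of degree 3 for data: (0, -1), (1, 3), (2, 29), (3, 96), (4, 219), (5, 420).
-67/63 + (-299/378)x + (491/252)x² + (325/108)x³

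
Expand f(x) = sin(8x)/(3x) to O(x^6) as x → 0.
8/3 - 256*x**2/9 + 4096*x**4/45 + O(x**6)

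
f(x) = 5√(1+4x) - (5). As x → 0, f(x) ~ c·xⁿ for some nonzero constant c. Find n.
1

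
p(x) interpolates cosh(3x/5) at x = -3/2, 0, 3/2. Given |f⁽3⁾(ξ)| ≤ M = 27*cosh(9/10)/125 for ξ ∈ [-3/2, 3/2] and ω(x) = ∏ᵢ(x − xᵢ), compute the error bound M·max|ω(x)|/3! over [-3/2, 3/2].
27*sqrt(3)*cosh(9/10)/1000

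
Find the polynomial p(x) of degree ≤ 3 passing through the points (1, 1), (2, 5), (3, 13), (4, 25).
2*x**2 - 2*x + 1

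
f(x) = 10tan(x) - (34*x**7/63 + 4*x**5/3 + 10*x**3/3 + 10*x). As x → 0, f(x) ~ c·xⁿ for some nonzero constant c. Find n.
9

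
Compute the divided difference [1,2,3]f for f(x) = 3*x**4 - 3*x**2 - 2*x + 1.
72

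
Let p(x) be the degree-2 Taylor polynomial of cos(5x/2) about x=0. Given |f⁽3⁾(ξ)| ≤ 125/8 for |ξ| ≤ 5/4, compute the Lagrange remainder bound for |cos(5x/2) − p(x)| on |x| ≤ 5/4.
15625/3072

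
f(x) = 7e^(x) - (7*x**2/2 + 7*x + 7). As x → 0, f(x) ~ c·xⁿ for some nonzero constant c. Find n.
3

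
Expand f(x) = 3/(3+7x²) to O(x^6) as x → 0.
1 - 7*x**2/3 + 49*x**4/9 + O(x**6)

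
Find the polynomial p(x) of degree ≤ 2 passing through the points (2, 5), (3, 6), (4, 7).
x + 3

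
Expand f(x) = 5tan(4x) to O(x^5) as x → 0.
20*x + 320*x**3/3 + O(x**5)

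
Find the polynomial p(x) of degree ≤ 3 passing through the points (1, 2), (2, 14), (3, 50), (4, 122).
2*x**3 - 2*x + 2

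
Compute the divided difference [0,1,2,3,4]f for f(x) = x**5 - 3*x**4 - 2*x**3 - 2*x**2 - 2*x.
7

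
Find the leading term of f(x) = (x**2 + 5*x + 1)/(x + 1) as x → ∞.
x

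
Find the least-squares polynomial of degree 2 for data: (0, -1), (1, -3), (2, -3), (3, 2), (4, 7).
-38/35 + (-233/70)x + (19/14)x²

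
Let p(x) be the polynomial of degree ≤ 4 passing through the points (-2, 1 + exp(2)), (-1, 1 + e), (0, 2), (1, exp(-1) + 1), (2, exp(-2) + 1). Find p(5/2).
(-420*e + 315 + (-180*e + 35*exp(2) + 506)*exp(2))*exp(-2)/128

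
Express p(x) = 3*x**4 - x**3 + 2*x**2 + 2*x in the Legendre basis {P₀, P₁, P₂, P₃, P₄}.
(19/15)P₀ + (7/5)P₁ + (64/21)P₂ + (-2/5)P₃ + (24/35)P₄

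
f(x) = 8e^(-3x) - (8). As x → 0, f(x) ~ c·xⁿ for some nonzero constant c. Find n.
1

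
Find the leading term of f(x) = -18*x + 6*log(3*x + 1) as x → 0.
-27*x**2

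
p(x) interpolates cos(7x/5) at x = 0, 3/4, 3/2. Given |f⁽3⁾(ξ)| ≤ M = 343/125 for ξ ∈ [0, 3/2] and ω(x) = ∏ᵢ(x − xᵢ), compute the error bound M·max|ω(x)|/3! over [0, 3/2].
343*sqrt(3)/8000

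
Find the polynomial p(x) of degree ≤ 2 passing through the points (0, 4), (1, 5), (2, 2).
-2*x**2 + 3*x + 4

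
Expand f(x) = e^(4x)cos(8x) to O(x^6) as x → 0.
1 + 4*x - 24*x**2 - 352*x**3/3 - 224*x**4/3 + 5248*x**5/15 + O(x**6)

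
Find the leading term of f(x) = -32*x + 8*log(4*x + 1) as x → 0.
-64*x**2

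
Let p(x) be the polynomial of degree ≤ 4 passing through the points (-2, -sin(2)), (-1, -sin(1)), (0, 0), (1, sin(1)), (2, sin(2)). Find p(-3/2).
-7*sin(1)/8 - 5*sin(2)/16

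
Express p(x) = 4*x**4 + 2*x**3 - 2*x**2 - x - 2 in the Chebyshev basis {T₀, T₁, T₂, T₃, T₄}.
(-3/2)T₀ + (1/2)T₁ + T₂ + (1/2)T₃ + (1/2)T₄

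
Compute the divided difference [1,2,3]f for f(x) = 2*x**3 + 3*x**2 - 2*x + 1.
15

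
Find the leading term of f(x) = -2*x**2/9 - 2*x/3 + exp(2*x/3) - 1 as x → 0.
4*x**3/81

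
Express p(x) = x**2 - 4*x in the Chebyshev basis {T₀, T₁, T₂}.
(1/2)T₀ + (-4)T₁ + (1/2)T₂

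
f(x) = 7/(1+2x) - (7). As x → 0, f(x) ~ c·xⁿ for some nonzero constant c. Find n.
1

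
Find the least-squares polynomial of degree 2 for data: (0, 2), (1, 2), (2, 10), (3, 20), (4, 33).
7/5 + (2)x²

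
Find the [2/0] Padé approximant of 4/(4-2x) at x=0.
x**2/4 + x/2 + 1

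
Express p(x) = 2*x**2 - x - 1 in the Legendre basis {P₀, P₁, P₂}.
(-1/3)P₀ - P₁ + (4/3)P₂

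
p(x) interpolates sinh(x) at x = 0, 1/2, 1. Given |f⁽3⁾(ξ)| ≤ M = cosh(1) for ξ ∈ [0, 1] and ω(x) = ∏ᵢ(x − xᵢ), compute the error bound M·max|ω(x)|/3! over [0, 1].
sqrt(3)*cosh(1)/216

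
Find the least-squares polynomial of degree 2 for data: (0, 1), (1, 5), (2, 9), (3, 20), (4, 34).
51/35 + (27/70)x + (27/14)x²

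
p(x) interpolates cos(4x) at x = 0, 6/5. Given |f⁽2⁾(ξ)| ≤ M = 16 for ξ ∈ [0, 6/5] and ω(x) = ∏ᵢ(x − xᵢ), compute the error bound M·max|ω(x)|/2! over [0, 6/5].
72/25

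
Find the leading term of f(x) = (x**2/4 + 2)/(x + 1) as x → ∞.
x/4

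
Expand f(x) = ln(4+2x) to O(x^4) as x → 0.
log(4) + x/2 - x**2/8 + x**3/24 + O(x**4)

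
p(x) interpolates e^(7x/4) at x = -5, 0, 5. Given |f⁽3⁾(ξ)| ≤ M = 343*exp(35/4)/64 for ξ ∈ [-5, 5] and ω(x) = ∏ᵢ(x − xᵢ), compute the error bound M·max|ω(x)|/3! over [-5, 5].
42875*sqrt(3)*exp(35/4)/1728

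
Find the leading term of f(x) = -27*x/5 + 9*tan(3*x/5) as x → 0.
81*x**3/125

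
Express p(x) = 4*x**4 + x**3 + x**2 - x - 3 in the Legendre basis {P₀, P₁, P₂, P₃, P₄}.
(-28/15)P₀ + (-2/5)P₁ + (62/21)P₂ + (2/5)P₃ + (32/35)P₄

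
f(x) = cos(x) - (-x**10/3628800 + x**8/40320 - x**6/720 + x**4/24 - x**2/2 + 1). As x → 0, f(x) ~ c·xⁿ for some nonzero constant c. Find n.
12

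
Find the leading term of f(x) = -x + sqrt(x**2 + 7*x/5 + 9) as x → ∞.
7/10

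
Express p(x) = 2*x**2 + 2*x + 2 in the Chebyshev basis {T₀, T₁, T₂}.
(3)T₀ + (2)T₁ + T₂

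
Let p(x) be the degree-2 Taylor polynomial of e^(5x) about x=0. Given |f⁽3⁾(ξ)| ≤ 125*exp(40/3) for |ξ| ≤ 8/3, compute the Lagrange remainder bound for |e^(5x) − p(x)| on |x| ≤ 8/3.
32000*exp(40/3)/81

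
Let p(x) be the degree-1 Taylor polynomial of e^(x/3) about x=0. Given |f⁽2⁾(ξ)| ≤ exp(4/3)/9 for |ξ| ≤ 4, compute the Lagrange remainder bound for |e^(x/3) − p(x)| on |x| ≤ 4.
8*exp(4/3)/9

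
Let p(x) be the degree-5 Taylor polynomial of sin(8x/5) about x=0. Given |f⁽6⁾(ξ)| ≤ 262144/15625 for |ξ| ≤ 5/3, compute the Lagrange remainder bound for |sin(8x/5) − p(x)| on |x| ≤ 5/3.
16384/32805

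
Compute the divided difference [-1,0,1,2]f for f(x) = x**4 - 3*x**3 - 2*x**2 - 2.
-1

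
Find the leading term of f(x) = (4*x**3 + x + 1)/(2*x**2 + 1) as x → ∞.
2*x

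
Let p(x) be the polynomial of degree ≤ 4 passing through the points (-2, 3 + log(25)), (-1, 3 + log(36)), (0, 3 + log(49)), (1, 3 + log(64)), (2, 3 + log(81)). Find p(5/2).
3 + log(36756909*sqrt(2)*3**(1/32)*5**(35/64)*7**(29/32)/8388608)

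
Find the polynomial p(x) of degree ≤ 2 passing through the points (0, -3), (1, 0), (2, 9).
3*x**2 - 3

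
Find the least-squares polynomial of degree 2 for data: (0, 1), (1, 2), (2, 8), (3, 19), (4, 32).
26/35 + (-27/70)x + (29/14)x²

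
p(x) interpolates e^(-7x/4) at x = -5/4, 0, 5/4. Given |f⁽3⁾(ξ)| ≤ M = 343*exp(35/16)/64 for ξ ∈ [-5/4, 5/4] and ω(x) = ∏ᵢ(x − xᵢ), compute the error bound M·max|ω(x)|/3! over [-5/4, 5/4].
42875*sqrt(3)*exp(35/16)/110592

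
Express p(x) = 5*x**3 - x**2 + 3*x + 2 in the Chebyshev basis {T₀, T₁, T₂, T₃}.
(3/2)T₀ + (27/4)T₁ + (-1/2)T₂ + (5/4)T₃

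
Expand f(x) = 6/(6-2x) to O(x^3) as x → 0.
1 + x/3 + x**2/9 + O(x**3)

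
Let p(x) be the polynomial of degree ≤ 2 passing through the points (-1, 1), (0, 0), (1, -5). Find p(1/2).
-2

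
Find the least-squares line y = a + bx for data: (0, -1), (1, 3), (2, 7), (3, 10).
a = -4/5, b = 37/10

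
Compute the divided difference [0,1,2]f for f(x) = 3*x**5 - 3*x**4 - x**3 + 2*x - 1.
21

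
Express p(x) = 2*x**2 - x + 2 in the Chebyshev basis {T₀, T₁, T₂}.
(3)T₀ - T₁ + T₂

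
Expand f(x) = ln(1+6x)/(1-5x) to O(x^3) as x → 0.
6*x + 12*x**2 + O(x**3)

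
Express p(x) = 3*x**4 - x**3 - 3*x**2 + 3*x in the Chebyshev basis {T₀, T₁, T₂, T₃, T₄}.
(-3/8)T₀ + (9/4)T₁ + (-1/4)T₃ + (3/8)T₄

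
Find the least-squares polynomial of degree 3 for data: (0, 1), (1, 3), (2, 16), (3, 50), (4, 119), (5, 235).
19/21 + (29/18)x + (-26/21)x² + (37/18)x³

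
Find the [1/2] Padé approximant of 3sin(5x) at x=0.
15*x/(25*x**2/6 + 1)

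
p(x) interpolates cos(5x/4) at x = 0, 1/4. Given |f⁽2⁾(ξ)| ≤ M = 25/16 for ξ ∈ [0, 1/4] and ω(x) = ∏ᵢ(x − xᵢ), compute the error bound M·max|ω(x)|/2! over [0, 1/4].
25/2048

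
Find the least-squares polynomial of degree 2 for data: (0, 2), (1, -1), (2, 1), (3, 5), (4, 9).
52/35 + (-18/7)x + (8/7)x²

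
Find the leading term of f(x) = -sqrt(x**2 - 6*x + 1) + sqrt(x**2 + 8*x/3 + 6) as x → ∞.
13/3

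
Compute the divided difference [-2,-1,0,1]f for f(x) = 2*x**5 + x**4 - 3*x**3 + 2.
5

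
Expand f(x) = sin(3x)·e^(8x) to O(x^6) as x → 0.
3*x + 24*x**2 + 183*x**3/2 + 220*x**4 + 14801*x**5/40 + O(x**6)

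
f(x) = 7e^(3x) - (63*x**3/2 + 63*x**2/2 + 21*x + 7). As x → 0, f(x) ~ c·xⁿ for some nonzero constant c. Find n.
4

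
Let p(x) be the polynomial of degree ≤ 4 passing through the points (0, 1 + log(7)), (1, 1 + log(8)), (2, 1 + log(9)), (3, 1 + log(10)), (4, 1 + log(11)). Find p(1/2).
1 + log(8*11**(123/128)*sqrt(2)*3**(29/32)*5**(7/32)*7**(35/128)/99)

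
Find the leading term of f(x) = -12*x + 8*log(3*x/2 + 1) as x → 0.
-9*x**2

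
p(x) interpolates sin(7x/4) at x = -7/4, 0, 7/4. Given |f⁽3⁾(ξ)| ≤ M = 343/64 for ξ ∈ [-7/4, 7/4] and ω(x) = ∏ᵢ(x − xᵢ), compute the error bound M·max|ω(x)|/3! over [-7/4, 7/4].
117649*sqrt(3)/110592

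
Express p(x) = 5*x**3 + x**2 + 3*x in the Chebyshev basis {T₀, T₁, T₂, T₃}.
(1/2)T₀ + (27/4)T₁ + (1/2)T₂ + (5/4)T₃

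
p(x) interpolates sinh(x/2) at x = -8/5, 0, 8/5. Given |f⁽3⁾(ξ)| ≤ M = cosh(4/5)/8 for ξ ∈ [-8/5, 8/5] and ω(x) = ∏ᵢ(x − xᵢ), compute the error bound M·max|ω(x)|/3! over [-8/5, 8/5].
64*sqrt(3)*cosh(4/5)/3375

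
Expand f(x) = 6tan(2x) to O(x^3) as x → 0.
12*x + O(x**3)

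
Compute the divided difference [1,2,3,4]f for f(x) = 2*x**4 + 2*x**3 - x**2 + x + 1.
22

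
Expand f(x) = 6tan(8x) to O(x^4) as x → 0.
48*x + 1024*x**3 + O(x**4)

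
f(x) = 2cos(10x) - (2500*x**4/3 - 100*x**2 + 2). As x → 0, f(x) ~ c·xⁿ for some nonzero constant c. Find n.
6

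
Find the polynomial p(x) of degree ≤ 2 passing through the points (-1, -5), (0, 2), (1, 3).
-3*x**2 + 4*x + 2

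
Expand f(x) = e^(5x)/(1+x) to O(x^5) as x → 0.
1 + 4*x + 17*x**2/2 + 37*x**3/3 + 329*x**4/24 + O(x**5)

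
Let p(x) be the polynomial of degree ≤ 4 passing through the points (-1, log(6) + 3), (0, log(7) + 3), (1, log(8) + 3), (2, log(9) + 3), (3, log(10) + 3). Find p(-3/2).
log(2048*2**(19/32)*3**(83/128)*5**(35/128)*7**(23/32)/7203) + 3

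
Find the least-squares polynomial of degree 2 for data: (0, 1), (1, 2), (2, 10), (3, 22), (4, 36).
17/35 + (3/7)x + (15/7)x²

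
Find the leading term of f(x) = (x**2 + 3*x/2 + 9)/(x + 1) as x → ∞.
x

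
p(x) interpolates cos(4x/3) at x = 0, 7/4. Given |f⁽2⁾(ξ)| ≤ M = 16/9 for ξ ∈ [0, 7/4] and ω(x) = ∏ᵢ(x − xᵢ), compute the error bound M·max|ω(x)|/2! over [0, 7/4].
49/72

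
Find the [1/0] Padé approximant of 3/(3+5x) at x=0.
1 - 5*x/3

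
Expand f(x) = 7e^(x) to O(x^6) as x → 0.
7 + 7*x + 7*x**2/2 + 7*x**3/6 + 7*x**4/24 + 7*x**5/120 + O(x**6)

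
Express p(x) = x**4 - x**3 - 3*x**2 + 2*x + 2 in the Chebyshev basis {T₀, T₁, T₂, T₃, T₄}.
(7/8)T₀ + (5/4)T₁ - T₂ + (-1/4)T₃ + (1/8)T₄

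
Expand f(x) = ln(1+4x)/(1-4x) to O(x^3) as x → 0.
4*x + 8*x**2 + O(x**3)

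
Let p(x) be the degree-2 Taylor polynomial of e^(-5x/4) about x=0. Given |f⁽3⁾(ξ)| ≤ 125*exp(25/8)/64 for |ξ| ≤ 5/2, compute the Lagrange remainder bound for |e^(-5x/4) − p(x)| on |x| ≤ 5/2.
15625*exp(25/8)/3072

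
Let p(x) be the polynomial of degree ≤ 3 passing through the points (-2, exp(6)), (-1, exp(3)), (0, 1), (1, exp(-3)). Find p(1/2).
(5 + (-5*exp(3) + 15 + exp(6))*exp(3))*exp(-3)/16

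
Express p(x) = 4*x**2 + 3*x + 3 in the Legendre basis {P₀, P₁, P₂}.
(13/3)P₀ + (3)P₁ + (8/3)P₂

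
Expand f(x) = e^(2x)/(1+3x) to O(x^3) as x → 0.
1 - x + 5*x**2 + O(x**3)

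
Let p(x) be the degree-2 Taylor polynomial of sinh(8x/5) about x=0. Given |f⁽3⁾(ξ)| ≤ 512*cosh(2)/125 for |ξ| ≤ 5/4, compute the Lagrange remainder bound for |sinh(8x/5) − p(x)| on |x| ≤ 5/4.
4*cosh(2)/3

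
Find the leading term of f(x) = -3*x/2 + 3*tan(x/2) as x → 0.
x**3/8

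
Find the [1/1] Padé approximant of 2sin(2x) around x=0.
4*x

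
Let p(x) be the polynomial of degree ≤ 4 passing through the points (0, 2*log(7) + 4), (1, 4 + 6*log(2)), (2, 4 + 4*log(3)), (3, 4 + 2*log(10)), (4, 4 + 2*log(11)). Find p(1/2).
4 + log(128*11**(59/64)*3**(13/16)*5**(7/16)*7**(35/64)/297)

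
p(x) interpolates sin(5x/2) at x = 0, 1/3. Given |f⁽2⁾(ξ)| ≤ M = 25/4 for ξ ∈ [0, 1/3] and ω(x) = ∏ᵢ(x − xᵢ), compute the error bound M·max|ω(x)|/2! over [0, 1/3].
25/288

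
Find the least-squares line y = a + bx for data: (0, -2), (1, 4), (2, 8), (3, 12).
a = -7/5, b = 23/5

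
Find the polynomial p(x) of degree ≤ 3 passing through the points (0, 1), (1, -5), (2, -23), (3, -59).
-x**3 - 3*x**2 - 2*x + 1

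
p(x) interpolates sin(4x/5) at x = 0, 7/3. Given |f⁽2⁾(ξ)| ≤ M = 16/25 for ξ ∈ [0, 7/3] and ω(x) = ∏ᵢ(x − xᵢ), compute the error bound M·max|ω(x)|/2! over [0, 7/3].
98/225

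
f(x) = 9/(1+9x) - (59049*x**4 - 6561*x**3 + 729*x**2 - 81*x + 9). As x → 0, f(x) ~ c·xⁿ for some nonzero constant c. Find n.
5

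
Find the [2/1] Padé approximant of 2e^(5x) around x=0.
(25*x**2/3 + 20*x/3 + 2)/(1 - 5*x/3)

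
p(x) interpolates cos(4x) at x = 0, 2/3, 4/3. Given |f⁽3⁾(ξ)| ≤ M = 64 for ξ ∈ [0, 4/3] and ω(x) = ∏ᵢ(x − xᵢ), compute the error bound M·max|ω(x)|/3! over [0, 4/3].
512*sqrt(3)/729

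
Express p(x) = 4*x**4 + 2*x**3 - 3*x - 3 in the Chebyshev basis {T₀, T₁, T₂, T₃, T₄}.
(-3/2)T₀ + (-3/2)T₁ + (2)T₂ + (1/2)T₃ + (1/2)T₄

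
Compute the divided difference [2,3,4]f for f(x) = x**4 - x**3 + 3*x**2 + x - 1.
49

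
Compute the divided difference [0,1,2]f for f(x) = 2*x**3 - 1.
6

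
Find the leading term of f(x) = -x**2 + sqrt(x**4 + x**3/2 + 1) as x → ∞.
x/4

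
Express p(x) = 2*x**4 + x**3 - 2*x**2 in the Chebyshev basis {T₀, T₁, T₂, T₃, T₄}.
(-1/4)T₀ + (3/4)T₁ + (1/4)T₃ + (1/4)T₄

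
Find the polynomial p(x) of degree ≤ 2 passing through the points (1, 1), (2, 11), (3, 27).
3*x**2 + x - 3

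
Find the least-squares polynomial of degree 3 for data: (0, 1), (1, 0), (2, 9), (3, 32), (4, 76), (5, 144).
127/126 + (-3145/756)x + (295/126)x² + (91/108)x³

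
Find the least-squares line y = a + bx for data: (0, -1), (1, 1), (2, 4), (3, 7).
a = -13/10, b = 27/10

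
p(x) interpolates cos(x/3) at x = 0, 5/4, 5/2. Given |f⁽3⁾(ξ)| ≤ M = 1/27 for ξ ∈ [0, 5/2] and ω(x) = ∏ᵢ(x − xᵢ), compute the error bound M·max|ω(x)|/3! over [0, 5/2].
125*sqrt(3)/46656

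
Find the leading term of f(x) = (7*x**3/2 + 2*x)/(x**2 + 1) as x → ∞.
7*x/2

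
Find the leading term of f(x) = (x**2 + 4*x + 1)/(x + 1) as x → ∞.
x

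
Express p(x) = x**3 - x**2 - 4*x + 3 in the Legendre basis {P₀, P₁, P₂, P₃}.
(8/3)P₀ + (-17/5)P₁ + (-2/3)P₂ + (2/5)P₃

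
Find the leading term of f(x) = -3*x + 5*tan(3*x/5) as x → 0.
9*x**3/25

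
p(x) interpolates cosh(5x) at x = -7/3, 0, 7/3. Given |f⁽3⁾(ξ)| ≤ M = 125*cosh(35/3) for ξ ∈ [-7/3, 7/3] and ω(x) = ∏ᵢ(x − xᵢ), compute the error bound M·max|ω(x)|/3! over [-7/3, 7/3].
42875*sqrt(3)*cosh(35/3)/729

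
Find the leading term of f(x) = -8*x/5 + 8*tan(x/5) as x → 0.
8*x**3/375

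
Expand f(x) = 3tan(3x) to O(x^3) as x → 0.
9*x + O(x**3)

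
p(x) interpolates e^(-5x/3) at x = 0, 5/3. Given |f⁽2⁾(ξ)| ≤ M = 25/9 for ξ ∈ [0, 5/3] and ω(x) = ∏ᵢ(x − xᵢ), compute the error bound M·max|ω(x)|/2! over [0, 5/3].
625/648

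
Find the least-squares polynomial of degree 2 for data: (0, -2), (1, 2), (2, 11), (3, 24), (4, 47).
-8/5 + (3)x²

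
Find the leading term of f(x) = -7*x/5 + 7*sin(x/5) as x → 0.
-7*x**3/750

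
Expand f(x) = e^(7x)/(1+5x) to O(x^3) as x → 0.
1 + 2*x + 29*x**2/2 + O(x**3)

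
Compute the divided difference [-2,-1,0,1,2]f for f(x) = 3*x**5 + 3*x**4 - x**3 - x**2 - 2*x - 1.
3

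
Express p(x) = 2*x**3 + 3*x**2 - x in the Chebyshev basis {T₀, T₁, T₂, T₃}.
(3/2)T₀ + (1/2)T₁ + (3/2)T₂ + (1/2)T₃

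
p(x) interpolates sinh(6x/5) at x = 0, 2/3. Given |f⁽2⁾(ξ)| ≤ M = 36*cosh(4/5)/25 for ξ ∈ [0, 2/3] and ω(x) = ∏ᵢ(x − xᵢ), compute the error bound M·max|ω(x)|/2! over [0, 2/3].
2*cosh(4/5)/25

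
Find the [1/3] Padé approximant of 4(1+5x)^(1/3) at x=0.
(50*x/3 + 4)/(125*x**3/81 - 25*x**2/18 + 5*x/2 + 1)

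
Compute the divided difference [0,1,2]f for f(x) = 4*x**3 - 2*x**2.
10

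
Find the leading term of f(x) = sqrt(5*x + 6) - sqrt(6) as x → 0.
5*sqrt(6)*x/12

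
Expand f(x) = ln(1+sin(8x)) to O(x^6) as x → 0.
8*x - 32*x**2 + 256*x**3/3 - 1024*x**4/3 + 4096*x**5/3 + O(x**6)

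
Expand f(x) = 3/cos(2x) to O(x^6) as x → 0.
3 + 6*x**2 + 10*x**4 + O(x**6)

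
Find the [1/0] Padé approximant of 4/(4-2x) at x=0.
x/2 + 1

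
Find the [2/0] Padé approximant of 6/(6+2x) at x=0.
x**2/9 - x/3 + 1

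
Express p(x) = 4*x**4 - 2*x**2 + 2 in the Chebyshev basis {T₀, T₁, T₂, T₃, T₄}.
(5/2)T₀ + T₂ + (1/2)T₄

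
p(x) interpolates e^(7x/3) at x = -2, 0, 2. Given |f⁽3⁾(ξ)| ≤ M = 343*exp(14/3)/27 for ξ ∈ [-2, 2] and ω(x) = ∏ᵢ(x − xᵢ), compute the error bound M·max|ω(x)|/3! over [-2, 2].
2744*sqrt(3)*exp(14/3)/729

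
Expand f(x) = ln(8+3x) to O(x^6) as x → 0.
log(8) + 3*x/8 - 9*x**2/128 + 9*x**3/512 - 81*x**4/16384 + 243*x**5/163840 + O(x**6)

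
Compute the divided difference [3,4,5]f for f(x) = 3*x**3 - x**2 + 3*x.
35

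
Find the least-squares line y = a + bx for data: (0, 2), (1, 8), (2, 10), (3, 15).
a = 13/5, b = 41/10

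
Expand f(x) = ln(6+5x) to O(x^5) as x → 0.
log(6) + 5*x/6 - 25*x**2/72 + 125*x**3/648 - 625*x**4/5184 + O(x**5)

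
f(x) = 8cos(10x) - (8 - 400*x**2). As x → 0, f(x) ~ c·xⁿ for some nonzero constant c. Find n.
4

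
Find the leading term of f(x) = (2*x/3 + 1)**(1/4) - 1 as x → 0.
x/6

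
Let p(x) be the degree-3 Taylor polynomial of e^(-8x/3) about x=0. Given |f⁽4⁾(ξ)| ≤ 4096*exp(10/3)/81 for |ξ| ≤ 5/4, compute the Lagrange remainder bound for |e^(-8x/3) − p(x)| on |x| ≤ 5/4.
1250*exp(10/3)/243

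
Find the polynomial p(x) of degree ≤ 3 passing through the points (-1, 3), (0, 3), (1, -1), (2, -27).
-3*x**3 - 2*x**2 + x + 3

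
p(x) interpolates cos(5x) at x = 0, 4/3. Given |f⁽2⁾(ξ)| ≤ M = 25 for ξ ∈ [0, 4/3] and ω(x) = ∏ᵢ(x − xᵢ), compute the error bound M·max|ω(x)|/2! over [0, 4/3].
50/9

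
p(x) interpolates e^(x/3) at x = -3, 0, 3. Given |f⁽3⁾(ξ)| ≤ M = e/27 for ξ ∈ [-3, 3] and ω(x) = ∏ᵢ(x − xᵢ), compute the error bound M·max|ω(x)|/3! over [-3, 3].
sqrt(3)*e/27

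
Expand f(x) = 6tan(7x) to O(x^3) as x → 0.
42*x + O(x**3)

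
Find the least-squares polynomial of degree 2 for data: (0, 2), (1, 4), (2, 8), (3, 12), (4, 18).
68/35 + (12/7)x + (4/7)x²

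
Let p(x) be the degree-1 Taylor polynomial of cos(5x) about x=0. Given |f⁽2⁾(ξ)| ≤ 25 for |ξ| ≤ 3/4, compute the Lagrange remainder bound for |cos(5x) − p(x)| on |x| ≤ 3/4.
225/32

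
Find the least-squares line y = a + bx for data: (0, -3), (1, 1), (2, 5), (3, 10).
a = -16/5, b = 43/10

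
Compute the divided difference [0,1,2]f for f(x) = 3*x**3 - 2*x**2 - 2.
7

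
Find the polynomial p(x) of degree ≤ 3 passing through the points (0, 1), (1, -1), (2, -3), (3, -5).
1 - 2*x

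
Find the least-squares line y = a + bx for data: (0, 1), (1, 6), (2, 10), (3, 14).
a = 13/10, b = 43/10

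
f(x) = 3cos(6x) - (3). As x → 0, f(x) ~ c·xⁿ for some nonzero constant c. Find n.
2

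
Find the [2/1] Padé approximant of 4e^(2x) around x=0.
(8*x**2/3 + 16*x/3 + 4)/(1 - 2*x/3)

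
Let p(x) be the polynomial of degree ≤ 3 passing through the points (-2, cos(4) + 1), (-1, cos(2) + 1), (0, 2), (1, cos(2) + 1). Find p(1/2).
cos(4)/16 + 31/16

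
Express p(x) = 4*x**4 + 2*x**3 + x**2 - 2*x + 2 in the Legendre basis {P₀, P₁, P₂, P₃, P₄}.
(47/15)P₀ + (-4/5)P₁ + (62/21)P₂ + (4/5)P₃ + (32/35)P₄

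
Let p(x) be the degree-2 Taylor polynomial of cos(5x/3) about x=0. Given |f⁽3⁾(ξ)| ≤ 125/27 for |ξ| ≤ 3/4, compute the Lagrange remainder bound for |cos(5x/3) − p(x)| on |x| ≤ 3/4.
125/384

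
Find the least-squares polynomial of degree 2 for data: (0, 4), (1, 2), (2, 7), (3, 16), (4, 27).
122/35 + (-18/7)x + (15/7)x²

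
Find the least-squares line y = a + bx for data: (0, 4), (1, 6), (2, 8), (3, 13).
a = 17/5, b = 29/10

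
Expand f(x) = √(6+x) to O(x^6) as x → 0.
sqrt(6) + sqrt(6)*x/12 - sqrt(6)*x**2/288 + sqrt(6)*x**3/3456 - 5*sqrt(6)*x**4/165888 + 7*sqrt(6)*x**5/1990656 + O(x**6)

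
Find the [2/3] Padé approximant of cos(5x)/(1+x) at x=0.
(1 - 125*x**2/12)/(25*x**3/12 + 25*x**2/12 + x + 1)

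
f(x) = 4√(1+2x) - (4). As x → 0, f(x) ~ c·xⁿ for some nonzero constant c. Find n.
1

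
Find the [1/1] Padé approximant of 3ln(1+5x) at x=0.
15*x/(5*x/2 + 1)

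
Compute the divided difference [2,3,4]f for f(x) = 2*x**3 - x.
18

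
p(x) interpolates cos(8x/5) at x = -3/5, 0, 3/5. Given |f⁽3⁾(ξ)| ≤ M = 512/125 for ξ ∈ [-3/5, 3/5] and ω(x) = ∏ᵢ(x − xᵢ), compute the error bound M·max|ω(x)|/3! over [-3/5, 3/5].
512*sqrt(3)/15625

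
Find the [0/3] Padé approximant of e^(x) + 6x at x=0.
1/(-2017*x**3/6 + 97*x**2/2 - 7*x + 1)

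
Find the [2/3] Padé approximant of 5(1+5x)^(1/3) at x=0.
(875*x**2/18 + 100*x/3 + 5)/(-125*x**3/162 + 25*x**2/6 + 5*x + 1)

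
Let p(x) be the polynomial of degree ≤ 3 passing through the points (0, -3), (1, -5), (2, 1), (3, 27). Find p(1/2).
-17/4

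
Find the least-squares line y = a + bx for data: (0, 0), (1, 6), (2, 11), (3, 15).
a = 1/2, b = 5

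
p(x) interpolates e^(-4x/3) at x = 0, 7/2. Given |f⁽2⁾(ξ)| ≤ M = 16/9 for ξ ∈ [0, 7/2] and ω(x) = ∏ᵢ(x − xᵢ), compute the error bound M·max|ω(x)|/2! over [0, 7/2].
49/18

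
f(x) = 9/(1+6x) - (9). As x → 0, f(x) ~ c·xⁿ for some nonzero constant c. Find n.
1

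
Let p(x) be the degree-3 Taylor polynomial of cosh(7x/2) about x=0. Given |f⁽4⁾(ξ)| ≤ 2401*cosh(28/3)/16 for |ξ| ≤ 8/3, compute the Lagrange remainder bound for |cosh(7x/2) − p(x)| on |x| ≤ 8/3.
76832*cosh(28/3)/243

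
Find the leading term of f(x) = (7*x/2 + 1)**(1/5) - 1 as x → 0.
7*x/10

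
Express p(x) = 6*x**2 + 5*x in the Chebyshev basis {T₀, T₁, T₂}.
(3)T₀ + (5)T₁ + (3)T₂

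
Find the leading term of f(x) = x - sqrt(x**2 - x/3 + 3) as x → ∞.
1/6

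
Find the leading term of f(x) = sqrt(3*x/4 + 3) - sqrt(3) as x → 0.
sqrt(3)*x/8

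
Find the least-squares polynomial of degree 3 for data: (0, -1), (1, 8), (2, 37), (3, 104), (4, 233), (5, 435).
-52/63 + (824/189)x + (35/36)x² + (337/108)x³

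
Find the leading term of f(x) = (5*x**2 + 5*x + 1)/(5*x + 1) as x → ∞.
x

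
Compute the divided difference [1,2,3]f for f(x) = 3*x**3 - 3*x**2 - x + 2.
15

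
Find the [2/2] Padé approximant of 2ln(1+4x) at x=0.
8*x*(2*x + 1)/(8*x**2/3 + 4*x + 1)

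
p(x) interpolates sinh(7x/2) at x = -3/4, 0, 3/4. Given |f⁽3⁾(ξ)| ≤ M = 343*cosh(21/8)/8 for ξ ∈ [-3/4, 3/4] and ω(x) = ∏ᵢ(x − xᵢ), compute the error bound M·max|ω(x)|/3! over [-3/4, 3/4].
343*sqrt(3)*cosh(21/8)/512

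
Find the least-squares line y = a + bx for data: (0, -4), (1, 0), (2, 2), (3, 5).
a = -18/5, b = 29/10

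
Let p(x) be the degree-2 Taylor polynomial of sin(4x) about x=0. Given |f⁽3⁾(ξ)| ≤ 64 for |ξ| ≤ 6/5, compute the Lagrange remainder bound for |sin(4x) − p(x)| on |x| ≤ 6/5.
2304/125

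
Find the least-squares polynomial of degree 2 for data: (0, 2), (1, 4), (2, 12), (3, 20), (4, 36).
2 + (2/5)x + (2)x²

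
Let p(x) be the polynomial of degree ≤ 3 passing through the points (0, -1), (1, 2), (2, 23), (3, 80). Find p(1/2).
-5/8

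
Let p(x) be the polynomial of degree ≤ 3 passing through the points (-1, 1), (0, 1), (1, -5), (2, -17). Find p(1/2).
-5/4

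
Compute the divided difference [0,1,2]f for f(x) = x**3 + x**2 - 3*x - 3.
4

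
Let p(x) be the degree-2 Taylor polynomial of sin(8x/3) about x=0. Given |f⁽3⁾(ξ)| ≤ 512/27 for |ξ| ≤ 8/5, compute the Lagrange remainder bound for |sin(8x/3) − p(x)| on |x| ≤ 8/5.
131072/10125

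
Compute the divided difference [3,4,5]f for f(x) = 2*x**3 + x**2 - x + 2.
25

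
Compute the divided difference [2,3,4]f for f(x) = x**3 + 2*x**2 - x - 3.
11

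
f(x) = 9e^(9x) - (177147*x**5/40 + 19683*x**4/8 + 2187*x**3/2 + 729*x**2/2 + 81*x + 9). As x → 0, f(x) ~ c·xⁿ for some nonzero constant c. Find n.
6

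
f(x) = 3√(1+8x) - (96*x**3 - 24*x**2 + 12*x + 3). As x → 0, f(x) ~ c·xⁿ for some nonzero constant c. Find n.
4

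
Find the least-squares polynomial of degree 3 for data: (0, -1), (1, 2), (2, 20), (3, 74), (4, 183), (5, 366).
-58/63 + (242/189)x + (-118/63)x² + (88/27)x³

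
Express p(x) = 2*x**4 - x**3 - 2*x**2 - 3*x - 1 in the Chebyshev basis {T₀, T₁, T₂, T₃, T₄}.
(-5/4)T₀ + (-15/4)T₁ + (-1/4)T₃ + (1/4)T₄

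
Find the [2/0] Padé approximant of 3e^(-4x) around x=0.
24*x**2 - 12*x + 3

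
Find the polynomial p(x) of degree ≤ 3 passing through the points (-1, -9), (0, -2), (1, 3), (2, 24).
3*x**3 - x**2 + 3*x - 2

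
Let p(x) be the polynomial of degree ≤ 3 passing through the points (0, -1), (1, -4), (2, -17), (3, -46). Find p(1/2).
-13/8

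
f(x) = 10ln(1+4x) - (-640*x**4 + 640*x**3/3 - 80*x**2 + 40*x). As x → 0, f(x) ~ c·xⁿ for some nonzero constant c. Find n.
5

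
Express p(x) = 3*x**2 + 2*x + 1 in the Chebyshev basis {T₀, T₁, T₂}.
(5/2)T₀ + (2)T₁ + (3/2)T₂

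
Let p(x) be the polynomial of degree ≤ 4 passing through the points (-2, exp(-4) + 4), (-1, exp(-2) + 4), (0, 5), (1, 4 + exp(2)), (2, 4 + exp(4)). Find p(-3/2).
(35 + 140*exp(2) + (-5*exp(4) + 28*exp(2) + 442)*exp(4))*exp(-4)/128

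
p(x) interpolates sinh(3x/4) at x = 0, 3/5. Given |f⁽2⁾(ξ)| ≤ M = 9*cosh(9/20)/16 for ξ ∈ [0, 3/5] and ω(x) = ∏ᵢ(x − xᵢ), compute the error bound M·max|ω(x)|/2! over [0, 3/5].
81*cosh(9/20)/3200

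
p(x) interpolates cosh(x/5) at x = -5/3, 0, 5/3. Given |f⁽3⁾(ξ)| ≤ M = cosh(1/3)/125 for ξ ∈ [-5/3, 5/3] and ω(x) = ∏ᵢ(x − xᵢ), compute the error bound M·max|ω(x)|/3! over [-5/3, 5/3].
sqrt(3)*cosh(1/3)/729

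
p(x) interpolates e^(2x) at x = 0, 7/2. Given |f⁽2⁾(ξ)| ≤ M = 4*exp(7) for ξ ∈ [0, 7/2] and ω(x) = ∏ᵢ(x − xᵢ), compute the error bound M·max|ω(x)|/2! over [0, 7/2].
49*exp(7)/8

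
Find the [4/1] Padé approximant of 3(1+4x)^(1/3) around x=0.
(256*x**4/81 - 512*x**3/135 + 32*x**2/5 + 64*x/5 + 3)/(44*x/15 + 1)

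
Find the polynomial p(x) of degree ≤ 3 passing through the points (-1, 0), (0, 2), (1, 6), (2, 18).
x**3 + x**2 + 2*x + 2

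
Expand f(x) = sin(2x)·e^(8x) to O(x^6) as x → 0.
2*x + 16*x**2 + 188*x**3/3 + 160*x**4 + 4484*x**5/15 + O(x**6)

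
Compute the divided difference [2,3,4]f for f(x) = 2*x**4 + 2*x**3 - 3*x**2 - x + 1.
125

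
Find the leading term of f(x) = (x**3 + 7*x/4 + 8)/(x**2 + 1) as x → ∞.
x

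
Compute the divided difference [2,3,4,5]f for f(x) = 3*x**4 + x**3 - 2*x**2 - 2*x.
43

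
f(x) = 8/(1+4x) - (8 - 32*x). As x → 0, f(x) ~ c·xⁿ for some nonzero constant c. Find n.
2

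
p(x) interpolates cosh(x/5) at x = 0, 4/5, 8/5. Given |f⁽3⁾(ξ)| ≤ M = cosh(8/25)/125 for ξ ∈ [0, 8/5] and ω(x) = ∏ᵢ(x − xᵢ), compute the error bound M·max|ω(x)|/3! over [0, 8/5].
64*sqrt(3)*cosh(8/25)/421875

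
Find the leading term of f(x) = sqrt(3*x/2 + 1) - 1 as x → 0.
3*x/4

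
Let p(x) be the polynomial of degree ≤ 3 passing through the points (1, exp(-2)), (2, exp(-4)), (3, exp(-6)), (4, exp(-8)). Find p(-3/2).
(-495*exp(4) - 105 + 385*exp(2) + 231*exp(6))*exp(-8)/16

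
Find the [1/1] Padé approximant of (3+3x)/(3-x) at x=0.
(x + 1)/(1 - x/3)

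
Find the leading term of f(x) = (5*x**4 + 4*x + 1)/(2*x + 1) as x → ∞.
5*x**3/2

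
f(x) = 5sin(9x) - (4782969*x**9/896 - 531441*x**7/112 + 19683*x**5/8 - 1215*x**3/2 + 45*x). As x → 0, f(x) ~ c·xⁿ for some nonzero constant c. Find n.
11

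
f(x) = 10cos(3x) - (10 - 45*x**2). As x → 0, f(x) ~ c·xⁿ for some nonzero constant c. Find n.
4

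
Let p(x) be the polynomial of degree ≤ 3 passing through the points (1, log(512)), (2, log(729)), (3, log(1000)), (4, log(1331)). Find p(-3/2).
-1485*log(3)/8 - 315*log(11)/16 + 2079*log(2)/16 + 1155*log(10)/16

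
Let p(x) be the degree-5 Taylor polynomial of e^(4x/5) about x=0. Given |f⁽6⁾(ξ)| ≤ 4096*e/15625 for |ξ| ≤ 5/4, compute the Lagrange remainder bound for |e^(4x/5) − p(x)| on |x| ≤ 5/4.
e/720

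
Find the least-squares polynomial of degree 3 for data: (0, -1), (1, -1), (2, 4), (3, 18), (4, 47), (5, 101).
-76/63 + (260/189)x + (-209/126)x² + (59/54)x³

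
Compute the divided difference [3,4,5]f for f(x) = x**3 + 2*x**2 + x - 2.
14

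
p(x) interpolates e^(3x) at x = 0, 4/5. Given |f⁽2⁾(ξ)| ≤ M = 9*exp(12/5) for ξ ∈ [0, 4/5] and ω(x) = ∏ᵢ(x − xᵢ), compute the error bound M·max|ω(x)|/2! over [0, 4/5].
18*exp(12/5)/25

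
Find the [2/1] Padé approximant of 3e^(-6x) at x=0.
(18*x**2 - 12*x + 3)/(2*x + 1)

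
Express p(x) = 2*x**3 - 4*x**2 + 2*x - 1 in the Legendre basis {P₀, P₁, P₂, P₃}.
(-7/3)P₀ + (16/5)P₁ + (-8/3)P₂ + (4/5)P₃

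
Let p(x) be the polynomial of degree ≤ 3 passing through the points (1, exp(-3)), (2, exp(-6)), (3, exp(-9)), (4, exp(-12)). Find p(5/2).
(-exp(9) - 1 + 9*exp(3) + 9*exp(6))*exp(-12)/16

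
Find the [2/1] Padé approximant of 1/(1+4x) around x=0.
1/(4*x + 1)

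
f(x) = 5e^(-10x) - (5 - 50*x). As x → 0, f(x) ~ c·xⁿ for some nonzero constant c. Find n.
2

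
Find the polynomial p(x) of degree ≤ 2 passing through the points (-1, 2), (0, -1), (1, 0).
2*x**2 - x - 1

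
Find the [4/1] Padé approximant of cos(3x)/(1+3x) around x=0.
(27*x**4/8 - 9*x**2/2 + 1)/(3*x + 1)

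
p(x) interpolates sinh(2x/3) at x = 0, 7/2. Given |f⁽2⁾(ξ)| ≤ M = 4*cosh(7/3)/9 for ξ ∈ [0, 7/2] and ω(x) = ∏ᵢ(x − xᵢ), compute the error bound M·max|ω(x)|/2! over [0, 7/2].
49*cosh(7/3)/72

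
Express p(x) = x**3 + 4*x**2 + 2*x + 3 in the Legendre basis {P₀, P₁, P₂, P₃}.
(13/3)P₀ + (13/5)P₁ + (8/3)P₂ + (2/5)P₃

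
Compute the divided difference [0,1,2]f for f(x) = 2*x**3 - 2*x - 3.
6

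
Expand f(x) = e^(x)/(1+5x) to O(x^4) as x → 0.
1 - 4*x + 41*x**2/2 - 307*x**3/3 + O(x**4)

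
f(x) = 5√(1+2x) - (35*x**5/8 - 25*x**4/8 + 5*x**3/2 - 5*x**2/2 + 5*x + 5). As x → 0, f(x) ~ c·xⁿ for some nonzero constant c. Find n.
6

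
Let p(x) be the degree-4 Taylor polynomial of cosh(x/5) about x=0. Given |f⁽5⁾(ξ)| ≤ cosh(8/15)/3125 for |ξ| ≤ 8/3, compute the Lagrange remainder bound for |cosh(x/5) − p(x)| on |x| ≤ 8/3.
4096*cosh(8/15)/11390625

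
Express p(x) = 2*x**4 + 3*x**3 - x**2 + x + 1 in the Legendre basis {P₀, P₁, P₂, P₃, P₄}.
(16/15)P₀ + (14/5)P₁ + (10/21)P₂ + (6/5)P₃ + (16/35)P₄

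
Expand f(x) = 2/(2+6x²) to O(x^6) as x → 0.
1 - 3*x**2 + 9*x**4 + O(x**6)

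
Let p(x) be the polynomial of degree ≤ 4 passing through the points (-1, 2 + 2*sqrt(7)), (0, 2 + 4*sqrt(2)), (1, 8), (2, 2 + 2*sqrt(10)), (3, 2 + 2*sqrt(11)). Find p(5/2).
-41/32 - 5*sqrt(7)/64 + 7*sqrt(2)/8 + 35*sqrt(11)/64 + 35*sqrt(10)/16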